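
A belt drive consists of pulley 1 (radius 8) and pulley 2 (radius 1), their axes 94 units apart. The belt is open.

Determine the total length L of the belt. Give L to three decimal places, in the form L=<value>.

open belt: β = asin((r2−r1)/C) = asin(-7/94) = -4.2707°
wrap1 = π − 2β = 188.5413°
wrap2 = π + 2β = 171.4587°
tangent length = C·cosβ = 93.7390
L = r1·wrap1 + r2·wrap2 + 2·C·cosβ = 8·3.2907 + 1·2.9925 + 2·93.7390 = 216.7959

L=216.796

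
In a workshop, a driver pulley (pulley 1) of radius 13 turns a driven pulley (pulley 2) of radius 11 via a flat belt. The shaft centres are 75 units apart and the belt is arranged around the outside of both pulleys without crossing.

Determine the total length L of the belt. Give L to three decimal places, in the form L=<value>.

open belt: β = asin((r2−r1)/C) = asin(-2/75) = -1.5281°
wrap1 = π − 2β = 183.0561°
wrap2 = π + 2β = 176.9439°
tangent length = C·cosβ = 74.9733
L = r1·wrap1 + r2·wrap2 + 2·C·cosβ = 13·3.1949 + 11·3.0883 + 2·74.9733 = 225.4516

L=225.452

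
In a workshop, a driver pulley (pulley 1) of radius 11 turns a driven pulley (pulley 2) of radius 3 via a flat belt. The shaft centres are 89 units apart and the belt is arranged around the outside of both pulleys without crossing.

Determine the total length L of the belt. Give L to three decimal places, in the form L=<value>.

L=222.702

open belt: β = asin((r2−r1)/C) = asin(-8/89) = -5.1571°
wrap1 = π − 2β = 190.3143°
wrap2 = π + 2β = 169.6857°
tangent length = C·cosβ = 88.6397
L = r1·wrap1 + r2·wrap2 + 2·C·cosβ = 11·3.3216 + 3·2.9616 + 2·88.6397 = 222.7019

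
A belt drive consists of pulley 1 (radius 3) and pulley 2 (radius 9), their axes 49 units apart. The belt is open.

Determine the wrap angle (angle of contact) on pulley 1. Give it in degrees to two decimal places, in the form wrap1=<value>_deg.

wrap1=165.93_deg

open belt: β = asin((r2−r1)/C) = asin(6/49) = 7.0335°
wrap1 = π − 2β = 165.9331°
wrap2 = π + 2β = 194.0669°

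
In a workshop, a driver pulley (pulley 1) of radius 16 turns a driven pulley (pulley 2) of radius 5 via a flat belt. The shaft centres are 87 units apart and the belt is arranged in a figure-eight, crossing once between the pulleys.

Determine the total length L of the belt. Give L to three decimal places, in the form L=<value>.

L=245.067

crossed belt: β = asin((r1+r2)/C) = asin(21/87) = 13.9680°
wrap1 = wrap2 = π + 2β = 207.9359°
tangent length = C·cosβ = 84.4275
L = (r1+r2)·wrap + 2·C·cosβ = 21·3.6292 + 2·84.4275 = 245.0675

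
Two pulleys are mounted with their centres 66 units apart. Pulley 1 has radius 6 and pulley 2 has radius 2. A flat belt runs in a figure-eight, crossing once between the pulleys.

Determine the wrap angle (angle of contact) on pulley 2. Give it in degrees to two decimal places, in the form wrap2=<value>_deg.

wrap2=193.92_deg

crossed belt: β = asin((r1+r2)/C) = asin(8/66) = 6.9621°
wrap1 = wrap2 = π + 2β = 193.9241°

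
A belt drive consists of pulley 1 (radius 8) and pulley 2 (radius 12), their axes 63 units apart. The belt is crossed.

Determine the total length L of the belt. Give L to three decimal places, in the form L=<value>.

crossed belt: β = asin((r1+r2)/C) = asin(20/63) = 18.5094°
wrap1 = wrap2 = π + 2β = 217.0188°
tangent length = C·cosβ = 59.7411
L = (r1+r2)·wrap + 2·C·cosβ = 20·3.7877 + 2·59.7411 = 195.2361

L=195.236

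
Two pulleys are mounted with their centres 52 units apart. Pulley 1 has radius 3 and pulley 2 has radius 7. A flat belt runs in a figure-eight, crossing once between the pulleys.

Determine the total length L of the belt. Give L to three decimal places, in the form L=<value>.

crossed belt: β = asin((r1+r2)/C) = asin(10/52) = 11.0875°
wrap1 = wrap2 = π + 2β = 202.1750°
tangent length = C·cosβ = 51.0294
L = (r1+r2)·wrap + 2·C·cosβ = 10·3.5286 + 2·51.0294 = 137.3450

L=137.345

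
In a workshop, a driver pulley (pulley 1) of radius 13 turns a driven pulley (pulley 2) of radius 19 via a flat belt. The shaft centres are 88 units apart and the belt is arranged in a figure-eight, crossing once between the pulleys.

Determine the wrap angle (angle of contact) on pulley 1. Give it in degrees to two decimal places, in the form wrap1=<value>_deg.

wrap1=222.65_deg

crossed belt: β = asin((r1+r2)/C) = asin(32/88) = 21.3237°
wrap1 = wrap2 = π + 2β = 222.6474°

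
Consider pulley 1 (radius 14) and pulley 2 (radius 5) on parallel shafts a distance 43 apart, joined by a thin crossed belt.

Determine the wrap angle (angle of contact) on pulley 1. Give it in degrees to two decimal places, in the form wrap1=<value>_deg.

wrap1=232.45_deg

crossed belt: β = asin((r1+r2)/C) = asin(19/43) = 26.2226°
wrap1 = wrap2 = π + 2β = 232.4453°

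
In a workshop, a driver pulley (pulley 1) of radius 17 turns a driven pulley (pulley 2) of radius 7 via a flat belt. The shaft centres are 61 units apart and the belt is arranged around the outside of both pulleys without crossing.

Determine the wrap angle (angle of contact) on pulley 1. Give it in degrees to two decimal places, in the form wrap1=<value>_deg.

open belt: β = asin((r2−r1)/C) = asin(-10/61) = -9.4353°
wrap1 = π − 2β = 198.8707°
wrap2 = π + 2β = 161.1293°

wrap1=198.87_deg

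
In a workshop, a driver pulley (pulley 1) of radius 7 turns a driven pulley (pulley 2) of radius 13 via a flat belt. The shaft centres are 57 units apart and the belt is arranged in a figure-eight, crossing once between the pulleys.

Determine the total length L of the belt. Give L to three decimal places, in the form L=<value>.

crossed belt: β = asin((r1+r2)/C) = asin(20/57) = 20.5410°
wrap1 = wrap2 = π + 2β = 221.0820°
tangent length = C·cosβ = 53.3760
L = (r1+r2)·wrap + 2·C·cosβ = 20·3.8586 + 2·53.3760 = 183.9242

L=183.924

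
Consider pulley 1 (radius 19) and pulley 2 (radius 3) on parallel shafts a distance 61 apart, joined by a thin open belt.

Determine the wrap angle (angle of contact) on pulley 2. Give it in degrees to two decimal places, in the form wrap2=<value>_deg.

open belt: β = asin((r2−r1)/C) = asin(-16/61) = -15.2063°
wrap1 = π − 2β = 210.4126°
wrap2 = π + 2β = 149.5874°

wrap2=149.59_deg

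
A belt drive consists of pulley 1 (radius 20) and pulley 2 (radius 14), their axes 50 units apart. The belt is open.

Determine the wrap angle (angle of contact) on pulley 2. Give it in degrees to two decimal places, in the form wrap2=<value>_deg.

open belt: β = asin((r2−r1)/C) = asin(-6/50) = -6.8921°
wrap1 = π − 2β = 193.7842°
wrap2 = π + 2β = 166.2158°

wrap2=166.22_deg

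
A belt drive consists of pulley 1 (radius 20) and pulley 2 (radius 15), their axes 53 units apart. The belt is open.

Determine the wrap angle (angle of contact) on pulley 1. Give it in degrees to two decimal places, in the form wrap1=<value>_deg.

open belt: β = asin((r2−r1)/C) = asin(-5/53) = -5.4133°
wrap1 = π − 2β = 190.8266°
wrap2 = π + 2β = 169.1734°

wrap1=190.83_deg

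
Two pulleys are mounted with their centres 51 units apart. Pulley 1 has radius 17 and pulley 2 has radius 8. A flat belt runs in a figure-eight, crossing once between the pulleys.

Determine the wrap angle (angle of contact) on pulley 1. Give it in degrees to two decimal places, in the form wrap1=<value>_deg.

wrap1=238.71_deg

crossed belt: β = asin((r1+r2)/C) = asin(25/51) = 29.3535°
wrap1 = wrap2 = π + 2β = 238.7069°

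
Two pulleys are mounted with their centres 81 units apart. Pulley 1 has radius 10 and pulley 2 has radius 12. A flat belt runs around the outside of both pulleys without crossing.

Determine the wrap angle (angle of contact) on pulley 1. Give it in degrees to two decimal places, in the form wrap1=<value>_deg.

wrap1=177.17_deg

open belt: β = asin((r2−r1)/C) = asin(2/81) = 1.4149°
wrap1 = π − 2β = 177.1703°
wrap2 = π + 2β = 182.8297°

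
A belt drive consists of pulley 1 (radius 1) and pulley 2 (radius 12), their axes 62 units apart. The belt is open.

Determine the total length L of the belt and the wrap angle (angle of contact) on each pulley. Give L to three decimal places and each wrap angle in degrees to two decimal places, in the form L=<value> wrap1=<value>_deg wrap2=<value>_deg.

L=166.797 wrap1=159.56_deg wrap2=200.44_deg

open belt: β = asin((r2−r1)/C) = asin(11/62) = 10.2195°
wrap1 = π − 2β = 159.5610°
wrap2 = π + 2β = 200.4390°
tangent length = C·cosβ = 61.0164
L = r1·wrap1 + r2·wrap2 + 2·C·cosβ = 1·2.7849 + 12·3.4983 + 2·61.0164 = 166.7975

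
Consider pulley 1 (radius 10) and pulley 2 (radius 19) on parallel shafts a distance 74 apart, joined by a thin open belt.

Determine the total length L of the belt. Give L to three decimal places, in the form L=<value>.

open belt: β = asin((r2−r1)/C) = asin(9/74) = 6.9857°
wrap1 = π − 2β = 166.0286°
wrap2 = π + 2β = 193.9714°
tangent length = C·cosβ = 73.4507
L = r1·wrap1 + r2·wrap2 + 2·C·cosβ = 10·2.8977 + 19·3.3854 + 2·73.4507 = 240.2021

L=240.202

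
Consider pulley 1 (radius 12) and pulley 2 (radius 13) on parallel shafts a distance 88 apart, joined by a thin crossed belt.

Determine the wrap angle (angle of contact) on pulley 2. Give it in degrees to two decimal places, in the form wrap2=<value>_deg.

crossed belt: β = asin((r1+r2)/C) = asin(25/88) = 16.5045°
wrap1 = wrap2 = π + 2β = 213.0090°

wrap2=213.01_deg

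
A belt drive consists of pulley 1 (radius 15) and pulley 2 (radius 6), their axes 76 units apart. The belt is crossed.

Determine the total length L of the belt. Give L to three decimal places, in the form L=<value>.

L=223.814

crossed belt: β = asin((r1+r2)/C) = asin(21/76) = 16.0404°
wrap1 = wrap2 = π + 2β = 212.0809°
tangent length = C·cosβ = 73.0411
L = (r1+r2)·wrap + 2·C·cosβ = 21·3.7015 + 2·73.0411 = 223.8139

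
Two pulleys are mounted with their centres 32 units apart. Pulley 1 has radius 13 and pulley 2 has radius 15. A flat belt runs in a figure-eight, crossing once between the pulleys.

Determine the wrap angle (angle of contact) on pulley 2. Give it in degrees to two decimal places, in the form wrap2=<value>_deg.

crossed belt: β = asin((r1+r2)/C) = asin(28/32) = 61.0450°
wrap1 = wrap2 = π + 2β = 302.0900°

wrap2=302.09_deg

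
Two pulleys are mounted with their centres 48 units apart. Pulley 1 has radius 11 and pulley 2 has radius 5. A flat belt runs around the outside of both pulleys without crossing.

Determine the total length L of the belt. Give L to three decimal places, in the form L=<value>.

open belt: β = asin((r2−r1)/C) = asin(-6/48) = -7.1808°
wrap1 = π − 2β = 194.3615°
wrap2 = π + 2β = 165.6385°
tangent length = C·cosβ = 47.6235
L = r1·wrap1 + r2·wrap2 + 2·C·cosβ = 11·3.3922 + 5·2.8909 + 2·47.6235 = 147.0165

L=147.016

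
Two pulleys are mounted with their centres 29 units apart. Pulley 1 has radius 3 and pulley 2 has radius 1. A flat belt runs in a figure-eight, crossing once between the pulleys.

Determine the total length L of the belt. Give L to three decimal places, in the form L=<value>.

L=71.119

crossed belt: β = asin((r1+r2)/C) = asin(4/29) = 7.9281°
wrap1 = wrap2 = π + 2β = 195.8563°
tangent length = C·cosβ = 28.7228
L = (r1+r2)·wrap + 2·C·cosβ = 4·3.4183 + 2·28.7228 = 71.1190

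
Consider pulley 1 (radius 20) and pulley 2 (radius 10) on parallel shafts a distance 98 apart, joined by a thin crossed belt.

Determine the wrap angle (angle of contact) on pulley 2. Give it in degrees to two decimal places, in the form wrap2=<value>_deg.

wrap2=215.65_deg

crossed belt: β = asin((r1+r2)/C) = asin(30/98) = 17.8257°
wrap1 = wrap2 = π + 2β = 215.6514°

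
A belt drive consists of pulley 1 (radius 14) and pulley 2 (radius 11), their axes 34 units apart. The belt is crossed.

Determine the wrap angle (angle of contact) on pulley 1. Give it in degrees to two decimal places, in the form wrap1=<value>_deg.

wrap1=274.66_deg

crossed belt: β = asin((r1+r2)/C) = asin(25/34) = 47.3321°
wrap1 = wrap2 = π + 2β = 274.6641°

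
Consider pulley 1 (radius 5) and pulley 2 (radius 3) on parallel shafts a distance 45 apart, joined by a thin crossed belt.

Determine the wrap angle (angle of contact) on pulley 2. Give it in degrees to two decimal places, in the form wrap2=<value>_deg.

wrap2=200.48_deg

crossed belt: β = asin((r1+r2)/C) = asin(8/45) = 10.2403°
wrap1 = wrap2 = π + 2β = 200.4807°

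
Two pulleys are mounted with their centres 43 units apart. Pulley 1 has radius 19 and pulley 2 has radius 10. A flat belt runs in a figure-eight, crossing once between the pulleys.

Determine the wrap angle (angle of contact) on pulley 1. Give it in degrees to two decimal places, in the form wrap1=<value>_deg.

wrap1=264.82_deg

crossed belt: β = asin((r1+r2)/C) = asin(29/43) = 42.4090°
wrap1 = wrap2 = π + 2β = 264.8180°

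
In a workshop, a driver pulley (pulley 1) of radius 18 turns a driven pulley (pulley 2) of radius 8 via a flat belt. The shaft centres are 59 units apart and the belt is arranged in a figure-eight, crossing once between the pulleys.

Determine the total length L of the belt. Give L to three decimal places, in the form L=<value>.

crossed belt: β = asin((r1+r2)/C) = asin(26/59) = 26.1471°
wrap1 = wrap2 = π + 2β = 232.2943°
tangent length = C·cosβ = 52.9623
L = (r1+r2)·wrap + 2·C·cosβ = 26·4.0543 + 2·52.9623 = 211.3363

L=211.336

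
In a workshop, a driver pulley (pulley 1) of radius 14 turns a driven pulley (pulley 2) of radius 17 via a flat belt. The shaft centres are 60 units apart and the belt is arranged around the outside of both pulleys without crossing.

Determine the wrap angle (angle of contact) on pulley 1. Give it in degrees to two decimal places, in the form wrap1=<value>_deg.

wrap1=174.27_deg

open belt: β = asin((r2−r1)/C) = asin(3/60) = 2.8660°
wrap1 = π − 2β = 174.2680°
wrap2 = π + 2β = 185.7320°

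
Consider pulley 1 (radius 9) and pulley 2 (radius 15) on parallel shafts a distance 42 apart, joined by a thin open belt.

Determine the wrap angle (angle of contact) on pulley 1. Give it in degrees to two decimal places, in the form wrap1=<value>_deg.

open belt: β = asin((r2−r1)/C) = asin(6/42) = 8.2132°
wrap1 = π − 2β = 163.5736°
wrap2 = π + 2β = 196.4264°

wrap1=163.57_deg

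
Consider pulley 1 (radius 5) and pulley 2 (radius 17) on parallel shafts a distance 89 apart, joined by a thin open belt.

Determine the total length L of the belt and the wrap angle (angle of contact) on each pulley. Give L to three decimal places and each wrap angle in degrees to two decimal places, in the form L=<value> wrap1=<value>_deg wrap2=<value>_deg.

open belt: β = asin((r2−r1)/C) = asin(12/89) = 7.7489°
wrap1 = π − 2β = 164.5023°
wrap2 = π + 2β = 195.4977°
tangent length = C·cosβ = 88.1873
L = r1·wrap1 + r2·wrap2 + 2·C·cosβ = 5·2.8711 + 17·3.4121 + 2·88.1873 = 248.7355

L=248.735 wrap1=164.50_deg wrap2=195.50_deg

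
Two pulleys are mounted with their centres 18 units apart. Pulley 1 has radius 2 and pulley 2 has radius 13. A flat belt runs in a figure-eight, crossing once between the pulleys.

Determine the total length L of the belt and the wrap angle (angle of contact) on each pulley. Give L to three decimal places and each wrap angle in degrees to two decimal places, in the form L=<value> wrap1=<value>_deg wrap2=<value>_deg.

L=96.577 wrap1=292.89_deg wrap2=292.89_deg

crossed belt: β = asin((r1+r2)/C) = asin(15/18) = 56.4427°
wrap1 = wrap2 = π + 2β = 292.8854°
tangent length = C·cosβ = 9.9499
L = (r1+r2)·wrap + 2·C·cosβ = 15·5.1118 + 2·9.9499 = 96.5770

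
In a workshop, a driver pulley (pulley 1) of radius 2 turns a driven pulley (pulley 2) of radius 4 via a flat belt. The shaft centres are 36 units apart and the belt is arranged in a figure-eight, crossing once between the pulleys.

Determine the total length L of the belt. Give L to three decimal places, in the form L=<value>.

L=91.852

crossed belt: β = asin((r1+r2)/C) = asin(6/36) = 9.5941°
wrap1 = wrap2 = π + 2β = 199.1881°
tangent length = C·cosβ = 35.4965
L = (r1+r2)·wrap + 2·C·cosβ = 6·3.4765 + 2·35.4965 = 91.8519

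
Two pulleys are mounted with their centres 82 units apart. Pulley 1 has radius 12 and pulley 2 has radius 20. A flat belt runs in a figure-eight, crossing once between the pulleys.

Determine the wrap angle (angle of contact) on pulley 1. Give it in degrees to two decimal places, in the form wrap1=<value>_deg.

wrap1=225.94_deg

crossed belt: β = asin((r1+r2)/C) = asin(32/82) = 22.9697°
wrap1 = wrap2 = π + 2β = 225.9394°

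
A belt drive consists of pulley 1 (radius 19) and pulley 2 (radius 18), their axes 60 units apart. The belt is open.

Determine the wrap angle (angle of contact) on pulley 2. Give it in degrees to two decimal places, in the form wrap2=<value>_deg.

open belt: β = asin((r2−r1)/C) = asin(-1/60) = -0.9550°
wrap1 = π − 2β = 181.9099°
wrap2 = π + 2β = 178.0901°

wrap2=178.09_deg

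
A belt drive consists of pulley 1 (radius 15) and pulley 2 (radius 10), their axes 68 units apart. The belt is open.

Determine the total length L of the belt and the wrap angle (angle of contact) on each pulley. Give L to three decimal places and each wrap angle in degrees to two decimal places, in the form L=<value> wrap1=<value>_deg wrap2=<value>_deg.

open belt: β = asin((r2−r1)/C) = asin(-5/68) = -4.2167°
wrap1 = π − 2β = 188.4335°
wrap2 = π + 2β = 171.5665°
tangent length = C·cosβ = 67.8159
L = r1·wrap1 + r2·wrap2 + 2·C·cosβ = 15·3.2888 + 10·2.9944 + 2·67.8159 = 214.9076

L=214.908 wrap1=188.43_deg wrap2=171.57_deg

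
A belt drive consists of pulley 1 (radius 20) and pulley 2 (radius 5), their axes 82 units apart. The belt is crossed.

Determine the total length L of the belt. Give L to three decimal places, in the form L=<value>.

L=250.223

crossed belt: β = asin((r1+r2)/C) = asin(25/82) = 17.7508°
wrap1 = wrap2 = π + 2β = 215.5017°
tangent length = C·cosβ = 78.0961
L = (r1+r2)·wrap + 2·C·cosβ = 25·3.7612 + 2·78.0961 = 250.2225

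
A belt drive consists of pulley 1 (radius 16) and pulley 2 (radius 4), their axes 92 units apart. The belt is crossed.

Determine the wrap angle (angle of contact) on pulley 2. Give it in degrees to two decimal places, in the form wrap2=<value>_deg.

wrap2=205.11_deg

crossed belt: β = asin((r1+r2)/C) = asin(20/92) = 12.5559°
wrap1 = wrap2 = π + 2β = 205.1117°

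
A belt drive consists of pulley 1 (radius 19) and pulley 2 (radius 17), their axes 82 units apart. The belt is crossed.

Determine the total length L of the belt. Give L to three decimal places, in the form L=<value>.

crossed belt: β = asin((r1+r2)/C) = asin(36/82) = 26.0416°
wrap1 = wrap2 = π + 2β = 232.0833°
tangent length = C·cosβ = 73.6750
L = (r1+r2)·wrap + 2·C·cosβ = 36·4.0506 + 2·73.6750 = 293.1722

L=293.172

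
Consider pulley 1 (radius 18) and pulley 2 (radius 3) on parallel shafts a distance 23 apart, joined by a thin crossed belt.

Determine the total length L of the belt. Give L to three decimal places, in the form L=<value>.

L=133.064

crossed belt: β = asin((r1+r2)/C) = asin(21/23) = 65.9294°
wrap1 = wrap2 = π + 2β = 311.8588°
tangent length = C·cosβ = 9.3808
L = (r1+r2)·wrap + 2·C·cosβ = 21·5.4430 + 2·9.3808 = 133.0639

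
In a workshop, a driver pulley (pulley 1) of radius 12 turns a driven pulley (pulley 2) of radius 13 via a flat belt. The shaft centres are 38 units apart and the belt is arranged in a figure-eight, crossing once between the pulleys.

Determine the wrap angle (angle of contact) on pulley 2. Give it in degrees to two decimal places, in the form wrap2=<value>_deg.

crossed belt: β = asin((r1+r2)/C) = asin(25/38) = 41.1395°
wrap1 = wrap2 = π + 2β = 262.2790°

wrap2=262.28_deg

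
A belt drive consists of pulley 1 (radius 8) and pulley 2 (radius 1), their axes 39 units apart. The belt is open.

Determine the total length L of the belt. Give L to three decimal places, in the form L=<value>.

open belt: β = asin((r2−r1)/C) = asin(-7/39) = -10.3399°
wrap1 = π − 2β = 200.6798°
wrap2 = π + 2β = 159.3202°
tangent length = C·cosβ = 38.3667
L = r1·wrap1 + r2·wrap2 + 2·C·cosβ = 8·3.5025 + 1·2.7807 + 2·38.3667 = 107.5342

L=107.534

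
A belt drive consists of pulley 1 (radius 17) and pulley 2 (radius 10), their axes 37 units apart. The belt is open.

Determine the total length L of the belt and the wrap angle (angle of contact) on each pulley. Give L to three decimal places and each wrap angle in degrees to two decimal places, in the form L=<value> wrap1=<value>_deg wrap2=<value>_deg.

open belt: β = asin((r2−r1)/C) = asin(-7/37) = -10.9055°
wrap1 = π − 2β = 201.8109°
wrap2 = π + 2β = 158.1891°
tangent length = C·cosβ = 36.3318
L = r1·wrap1 + r2·wrap2 + 2·C·cosβ = 17·3.5223 + 10·2.7609 + 2·36.3318 = 160.1513

L=160.151 wrap1=201.81_deg wrap2=158.19_deg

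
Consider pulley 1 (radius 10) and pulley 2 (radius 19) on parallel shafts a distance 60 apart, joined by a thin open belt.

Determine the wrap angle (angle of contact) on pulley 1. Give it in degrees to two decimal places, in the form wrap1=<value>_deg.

open belt: β = asin((r2−r1)/C) = asin(9/60) = 8.6269°
wrap1 = π − 2β = 162.7461°
wrap2 = π + 2β = 197.2539°

wrap1=162.75_deg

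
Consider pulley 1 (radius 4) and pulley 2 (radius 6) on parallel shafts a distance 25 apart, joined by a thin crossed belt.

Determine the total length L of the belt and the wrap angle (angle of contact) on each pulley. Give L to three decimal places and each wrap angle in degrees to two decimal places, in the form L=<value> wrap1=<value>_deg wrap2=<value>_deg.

crossed belt: β = asin((r1+r2)/C) = asin(10/25) = 23.5782°
wrap1 = wrap2 = π + 2β = 227.1564°
tangent length = C·cosβ = 22.9129
L = (r1+r2)·wrap + 2·C·cosβ = 10·3.9646 + 2·22.9129 = 85.4720

L=85.472 wrap1=227.16_deg wrap2=227.16_deg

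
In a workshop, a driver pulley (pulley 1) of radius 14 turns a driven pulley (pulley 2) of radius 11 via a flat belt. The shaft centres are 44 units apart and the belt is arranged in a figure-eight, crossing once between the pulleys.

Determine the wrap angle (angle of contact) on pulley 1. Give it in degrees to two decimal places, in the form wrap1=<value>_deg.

wrap1=249.25_deg

crossed belt: β = asin((r1+r2)/C) = asin(25/44) = 34.6235°
wrap1 = wrap2 = π + 2β = 249.2471°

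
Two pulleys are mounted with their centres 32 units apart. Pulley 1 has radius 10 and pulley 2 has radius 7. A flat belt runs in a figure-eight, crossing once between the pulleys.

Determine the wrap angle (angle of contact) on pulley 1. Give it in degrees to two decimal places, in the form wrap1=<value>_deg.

wrap1=244.18_deg

crossed belt: β = asin((r1+r2)/C) = asin(17/32) = 32.0900°
wrap1 = wrap2 = π + 2β = 244.1799°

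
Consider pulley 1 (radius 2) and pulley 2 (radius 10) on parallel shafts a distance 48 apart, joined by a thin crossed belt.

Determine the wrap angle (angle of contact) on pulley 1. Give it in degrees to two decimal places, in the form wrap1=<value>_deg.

crossed belt: β = asin((r1+r2)/C) = asin(12/48) = 14.4775°
wrap1 = wrap2 = π + 2β = 208.9550°

wrap1=208.96_deg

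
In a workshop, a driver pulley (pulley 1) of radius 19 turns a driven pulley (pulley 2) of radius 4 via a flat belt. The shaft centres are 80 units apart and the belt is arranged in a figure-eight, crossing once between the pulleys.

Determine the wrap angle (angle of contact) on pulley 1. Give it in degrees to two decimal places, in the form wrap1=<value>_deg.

wrap1=213.42_deg

crossed belt: β = asin((r1+r2)/C) = asin(23/80) = 16.7083°
wrap1 = wrap2 = π + 2β = 213.4167°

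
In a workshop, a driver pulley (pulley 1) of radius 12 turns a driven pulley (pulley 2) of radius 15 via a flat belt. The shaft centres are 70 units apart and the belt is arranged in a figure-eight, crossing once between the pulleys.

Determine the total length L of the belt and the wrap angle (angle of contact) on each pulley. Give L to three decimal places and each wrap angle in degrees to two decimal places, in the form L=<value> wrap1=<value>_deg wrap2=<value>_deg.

L=235.373 wrap1=225.38_deg wrap2=225.38_deg

crossed belt: β = asin((r1+r2)/C) = asin(27/70) = 22.6881°
wrap1 = wrap2 = π + 2β = 225.3762°
tangent length = C·cosβ = 64.5833
L = (r1+r2)·wrap + 2·C·cosβ = 27·3.9336 + 2·64.5833 = 235.3726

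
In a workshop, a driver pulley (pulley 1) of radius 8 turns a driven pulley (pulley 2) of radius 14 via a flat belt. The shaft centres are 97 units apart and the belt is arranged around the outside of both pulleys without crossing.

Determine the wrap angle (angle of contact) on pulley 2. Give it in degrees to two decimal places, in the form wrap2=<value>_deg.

wrap2=187.09_deg

open belt: β = asin((r2−r1)/C) = asin(6/97) = 3.5463°
wrap1 = π − 2β = 172.9073°
wrap2 = π + 2β = 187.0927°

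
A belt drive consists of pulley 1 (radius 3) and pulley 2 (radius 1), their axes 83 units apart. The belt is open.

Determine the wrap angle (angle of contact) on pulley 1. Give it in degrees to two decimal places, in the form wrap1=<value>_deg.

open belt: β = asin((r2−r1)/C) = asin(-2/83) = -1.3808°
wrap1 = π − 2β = 182.7615°
wrap2 = π + 2β = 177.2385°

wrap1=182.76_deg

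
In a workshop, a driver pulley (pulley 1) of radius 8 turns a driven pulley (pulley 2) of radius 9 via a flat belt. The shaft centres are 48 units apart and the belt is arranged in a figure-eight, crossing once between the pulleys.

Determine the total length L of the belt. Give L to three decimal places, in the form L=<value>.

crossed belt: β = asin((r1+r2)/C) = asin(17/48) = 20.7424°
wrap1 = wrap2 = π + 2β = 221.4848°
tangent length = C·cosβ = 44.8888
L = (r1+r2)·wrap + 2·C·cosβ = 17·3.8656 + 2·44.8888 = 155.4934

L=155.493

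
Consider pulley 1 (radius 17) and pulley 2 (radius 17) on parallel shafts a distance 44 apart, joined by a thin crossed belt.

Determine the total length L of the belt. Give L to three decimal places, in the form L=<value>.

L=222.724

crossed belt: β = asin((r1+r2)/C) = asin(34/44) = 50.5994°
wrap1 = wrap2 = π + 2β = 281.1989°
tangent length = C·cosβ = 27.9285
L = (r1+r2)·wrap + 2·C·cosβ = 34·4.9078 + 2·27.9285 = 222.7237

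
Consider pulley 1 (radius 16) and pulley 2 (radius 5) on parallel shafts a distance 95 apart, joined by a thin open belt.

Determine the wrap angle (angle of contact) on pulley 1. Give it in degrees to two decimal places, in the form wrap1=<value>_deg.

wrap1=193.30_deg

open belt: β = asin((r2−r1)/C) = asin(-11/95) = -6.6492°
wrap1 = π − 2β = 193.2983°
wrap2 = π + 2β = 166.7017°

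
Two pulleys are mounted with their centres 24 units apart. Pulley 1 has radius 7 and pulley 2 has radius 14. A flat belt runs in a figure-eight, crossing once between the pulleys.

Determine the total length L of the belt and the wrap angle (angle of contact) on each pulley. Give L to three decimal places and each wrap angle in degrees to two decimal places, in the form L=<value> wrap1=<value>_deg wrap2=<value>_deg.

L=133.960 wrap1=302.09_deg wrap2=302.09_deg

crossed belt: β = asin((r1+r2)/C) = asin(21/24) = 61.0450°
wrap1 = wrap2 = π + 2β = 302.0900°
tangent length = C·cosβ = 11.6190
L = (r1+r2)·wrap + 2·C·cosβ = 21·5.2725 + 2·11.6190 = 133.9597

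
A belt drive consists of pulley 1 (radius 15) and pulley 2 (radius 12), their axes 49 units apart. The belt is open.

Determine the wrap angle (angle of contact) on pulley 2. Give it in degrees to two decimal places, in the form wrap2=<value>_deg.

open belt: β = asin((r2−r1)/C) = asin(-3/49) = -3.5101°
wrap1 = π − 2β = 187.0202°
wrap2 = π + 2β = 172.9798°

wrap2=172.98_deg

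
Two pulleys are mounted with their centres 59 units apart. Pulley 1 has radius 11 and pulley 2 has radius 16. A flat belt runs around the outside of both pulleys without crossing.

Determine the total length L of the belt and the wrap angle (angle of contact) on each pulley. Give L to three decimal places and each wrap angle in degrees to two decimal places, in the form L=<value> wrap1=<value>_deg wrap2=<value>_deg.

L=203.247 wrap1=170.28_deg wrap2=189.72_deg

open belt: β = asin((r2−r1)/C) = asin(5/59) = 4.8614°
wrap1 = π − 2β = 170.2772°
wrap2 = π + 2β = 189.7228°
tangent length = C·cosβ = 58.7878
L = r1·wrap1 + r2·wrap2 + 2·C·cosβ = 11·2.9719 + 16·3.3113 + 2·58.7878 = 203.2470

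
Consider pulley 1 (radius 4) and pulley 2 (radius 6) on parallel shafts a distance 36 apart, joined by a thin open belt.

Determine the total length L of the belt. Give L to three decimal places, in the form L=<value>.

open belt: β = asin((r2−r1)/C) = asin(2/36) = 3.1847°
wrap1 = π − 2β = 173.6305°
wrap2 = π + 2β = 186.3695°
tangent length = C·cosβ = 35.9444
L = r1·wrap1 + r2·wrap2 + 2·C·cosβ = 4·3.0304 + 6·3.2528 + 2·35.9444 = 103.5271

L=103.527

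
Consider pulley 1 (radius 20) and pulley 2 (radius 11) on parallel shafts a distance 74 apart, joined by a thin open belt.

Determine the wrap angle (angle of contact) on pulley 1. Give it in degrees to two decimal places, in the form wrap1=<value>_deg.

open belt: β = asin((r2−r1)/C) = asin(-9/74) = -6.9857°
wrap1 = π − 2β = 193.9714°
wrap2 = π + 2β = 166.0286°

wrap1=193.97_deg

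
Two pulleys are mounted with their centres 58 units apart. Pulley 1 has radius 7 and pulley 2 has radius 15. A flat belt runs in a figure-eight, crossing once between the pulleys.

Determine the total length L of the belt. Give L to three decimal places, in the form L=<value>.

crossed belt: β = asin((r1+r2)/C) = asin(22/58) = 22.2910°
wrap1 = wrap2 = π + 2β = 224.5819°
tangent length = C·cosβ = 53.6656
L = (r1+r2)·wrap + 2·C·cosβ = 22·3.9197 + 2·53.6656 = 193.5645

L=193.565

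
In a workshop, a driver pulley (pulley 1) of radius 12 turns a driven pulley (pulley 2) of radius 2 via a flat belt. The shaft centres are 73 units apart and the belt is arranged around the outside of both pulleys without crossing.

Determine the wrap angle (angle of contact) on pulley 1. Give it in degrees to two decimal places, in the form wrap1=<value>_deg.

wrap1=195.75_deg

open belt: β = asin((r2−r1)/C) = asin(-10/73) = -7.8735°
wrap1 = π − 2β = 195.7470°
wrap2 = π + 2β = 164.2530°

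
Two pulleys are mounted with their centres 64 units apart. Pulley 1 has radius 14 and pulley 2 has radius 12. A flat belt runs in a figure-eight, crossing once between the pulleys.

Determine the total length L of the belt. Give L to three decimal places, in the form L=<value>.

L=220.397

crossed belt: β = asin((r1+r2)/C) = asin(26/64) = 23.9695°
wrap1 = wrap2 = π + 2β = 227.9390°
tangent length = C·cosβ = 58.4808
L = (r1+r2)·wrap + 2·C·cosβ = 26·3.9783 + 2·58.4808 = 220.3970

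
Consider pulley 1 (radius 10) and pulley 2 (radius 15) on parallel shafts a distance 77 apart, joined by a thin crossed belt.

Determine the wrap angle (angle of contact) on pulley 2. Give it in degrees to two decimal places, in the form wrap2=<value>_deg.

crossed belt: β = asin((r1+r2)/C) = asin(25/77) = 18.9459°
wrap1 = wrap2 = π + 2β = 217.8918°

wrap2=217.89_deg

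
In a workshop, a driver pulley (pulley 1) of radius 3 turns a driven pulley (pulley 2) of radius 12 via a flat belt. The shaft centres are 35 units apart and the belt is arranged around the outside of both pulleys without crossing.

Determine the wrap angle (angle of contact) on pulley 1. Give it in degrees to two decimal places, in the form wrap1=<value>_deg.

wrap1=150.20_deg

open belt: β = asin((r2−r1)/C) = asin(9/35) = 14.9006°
wrap1 = π − 2β = 150.1988°
wrap2 = π + 2β = 209.8012°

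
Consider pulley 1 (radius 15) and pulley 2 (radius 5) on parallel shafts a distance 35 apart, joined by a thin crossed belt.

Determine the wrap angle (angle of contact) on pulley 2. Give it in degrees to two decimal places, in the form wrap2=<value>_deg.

wrap2=249.70_deg

crossed belt: β = asin((r1+r2)/C) = asin(20/35) = 34.8499°
wrap1 = wrap2 = π + 2β = 249.6998°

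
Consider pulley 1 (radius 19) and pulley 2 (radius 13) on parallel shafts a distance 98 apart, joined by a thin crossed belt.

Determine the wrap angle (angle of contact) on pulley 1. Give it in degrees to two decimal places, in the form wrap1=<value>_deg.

wrap1=218.12_deg

crossed belt: β = asin((r1+r2)/C) = asin(32/98) = 19.0583°
wrap1 = wrap2 = π + 2β = 218.1167°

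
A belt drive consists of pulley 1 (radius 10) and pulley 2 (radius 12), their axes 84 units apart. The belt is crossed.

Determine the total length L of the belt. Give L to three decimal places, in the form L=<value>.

crossed belt: β = asin((r1+r2)/C) = asin(22/84) = 15.1831°
wrap1 = wrap2 = π + 2β = 210.3662°
tangent length = C·cosβ = 81.0679
L = (r1+r2)·wrap + 2·C·cosβ = 22·3.6716 + 2·81.0679 = 242.9106

L=242.911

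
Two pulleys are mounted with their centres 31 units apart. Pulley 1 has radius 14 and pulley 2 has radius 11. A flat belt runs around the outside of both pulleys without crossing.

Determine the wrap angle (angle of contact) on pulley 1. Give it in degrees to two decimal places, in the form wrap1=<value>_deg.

open belt: β = asin((r2−r1)/C) = asin(-3/31) = -5.5534°
wrap1 = π − 2β = 191.1069°
wrap2 = π + 2β = 168.8931°

wrap1=191.11_deg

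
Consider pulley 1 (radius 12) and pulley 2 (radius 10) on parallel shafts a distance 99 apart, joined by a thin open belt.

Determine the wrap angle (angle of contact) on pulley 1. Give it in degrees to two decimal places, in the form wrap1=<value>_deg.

wrap1=182.32_deg

open belt: β = asin((r2−r1)/C) = asin(-2/99) = -1.1576°
wrap1 = π − 2β = 182.3151°
wrap2 = π + 2β = 177.6849°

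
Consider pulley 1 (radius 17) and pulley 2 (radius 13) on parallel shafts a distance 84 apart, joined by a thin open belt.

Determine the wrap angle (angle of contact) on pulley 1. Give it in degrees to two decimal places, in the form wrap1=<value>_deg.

wrap1=185.46_deg

open belt: β = asin((r2−r1)/C) = asin(-4/84) = -2.7294°
wrap1 = π − 2β = 185.4588°
wrap2 = π + 2β = 174.5412°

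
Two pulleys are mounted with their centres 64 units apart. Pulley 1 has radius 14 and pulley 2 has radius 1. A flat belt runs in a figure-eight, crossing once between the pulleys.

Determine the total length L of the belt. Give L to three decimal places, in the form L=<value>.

L=178.656

crossed belt: β = asin((r1+r2)/C) = asin(15/64) = 13.5548°
wrap1 = wrap2 = π + 2β = 207.1096°
tangent length = C·cosβ = 62.2174
L = (r1+r2)·wrap + 2·C·cosβ = 15·3.6147 + 2·62.2174 = 178.6559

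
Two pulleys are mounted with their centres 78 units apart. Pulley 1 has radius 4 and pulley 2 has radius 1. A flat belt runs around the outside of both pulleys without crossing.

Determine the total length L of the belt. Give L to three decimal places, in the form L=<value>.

open belt: β = asin((r2−r1)/C) = asin(-3/78) = -2.2042°
wrap1 = π − 2β = 184.4085°
wrap2 = π + 2β = 175.5915°
tangent length = C·cosβ = 77.9423
L = r1·wrap1 + r2·wrap2 + 2·C·cosβ = 4·3.2185 + 1·3.0647 + 2·77.9423 = 171.8234

L=171.823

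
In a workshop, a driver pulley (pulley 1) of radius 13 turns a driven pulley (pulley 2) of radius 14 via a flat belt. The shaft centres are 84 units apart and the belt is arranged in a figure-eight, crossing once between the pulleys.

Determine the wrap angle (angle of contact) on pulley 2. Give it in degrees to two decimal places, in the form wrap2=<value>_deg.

crossed belt: β = asin((r1+r2)/C) = asin(27/84) = 18.7493°
wrap1 = wrap2 = π + 2β = 217.4987°

wrap2=217.50_deg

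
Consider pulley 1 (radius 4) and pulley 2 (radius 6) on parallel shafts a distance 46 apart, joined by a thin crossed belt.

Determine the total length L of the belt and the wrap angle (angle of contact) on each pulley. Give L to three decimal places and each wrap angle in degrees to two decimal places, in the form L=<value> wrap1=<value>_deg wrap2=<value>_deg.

crossed belt: β = asin((r1+r2)/C) = asin(10/46) = 12.5559°
wrap1 = wrap2 = π + 2β = 205.1117°
tangent length = C·cosβ = 44.8999
L = (r1+r2)·wrap + 2·C·cosβ = 10·3.5799 + 2·44.8999 = 125.5985

L=125.599 wrap1=205.11_deg wrap2=205.11_deg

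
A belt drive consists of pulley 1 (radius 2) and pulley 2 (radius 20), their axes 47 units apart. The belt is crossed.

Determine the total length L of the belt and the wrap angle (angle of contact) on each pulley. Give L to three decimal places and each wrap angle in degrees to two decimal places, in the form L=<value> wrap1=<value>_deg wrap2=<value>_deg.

crossed belt: β = asin((r1+r2)/C) = asin(22/47) = 27.9101°
wrap1 = wrap2 = π + 2β = 235.8201°
tangent length = C·cosβ = 41.5331
L = (r1+r2)·wrap + 2·C·cosβ = 22·4.1158 + 2·41.5331 = 173.6147

L=173.615 wrap1=235.82_deg wrap2=235.82_deg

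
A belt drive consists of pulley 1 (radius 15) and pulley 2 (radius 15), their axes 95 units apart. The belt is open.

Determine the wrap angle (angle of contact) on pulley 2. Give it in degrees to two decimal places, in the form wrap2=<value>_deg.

open belt: β = asin((r2−r1)/C) = asin(0/95) = 0.0000°
wrap1 = π − 2β = 180.0000°
wrap2 = π + 2β = 180.0000°

wrap2=180.00_deg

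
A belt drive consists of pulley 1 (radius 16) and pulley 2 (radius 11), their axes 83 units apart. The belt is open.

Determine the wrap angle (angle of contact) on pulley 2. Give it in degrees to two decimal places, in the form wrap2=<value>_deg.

open belt: β = asin((r2−r1)/C) = asin(-5/83) = -3.4536°
wrap1 = π − 2β = 186.9073°
wrap2 = π + 2β = 173.0927°

wrap2=173.09_deg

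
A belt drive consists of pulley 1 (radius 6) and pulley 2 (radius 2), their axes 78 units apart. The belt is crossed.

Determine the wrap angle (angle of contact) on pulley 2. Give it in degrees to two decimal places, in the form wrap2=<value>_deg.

crossed belt: β = asin((r1+r2)/C) = asin(8/78) = 5.8868°
wrap1 = wrap2 = π + 2β = 191.7737°

wrap2=191.77_deg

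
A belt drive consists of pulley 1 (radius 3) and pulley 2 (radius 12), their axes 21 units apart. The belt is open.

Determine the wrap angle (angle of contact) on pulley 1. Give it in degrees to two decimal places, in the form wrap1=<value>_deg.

wrap1=129.25_deg

open belt: β = asin((r2−r1)/C) = asin(9/21) = 25.3769°
wrap1 = π − 2β = 129.2461°
wrap2 = π + 2β = 230.7539°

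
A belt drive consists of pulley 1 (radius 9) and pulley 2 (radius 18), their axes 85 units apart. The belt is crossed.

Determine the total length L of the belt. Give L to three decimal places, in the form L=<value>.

L=263.474

crossed belt: β = asin((r1+r2)/C) = asin(27/85) = 18.5207°
wrap1 = wrap2 = π + 2β = 217.0414°
tangent length = C·cosβ = 80.5978
L = (r1+r2)·wrap + 2·C·cosβ = 27·3.7881 + 2·80.5978 = 263.4739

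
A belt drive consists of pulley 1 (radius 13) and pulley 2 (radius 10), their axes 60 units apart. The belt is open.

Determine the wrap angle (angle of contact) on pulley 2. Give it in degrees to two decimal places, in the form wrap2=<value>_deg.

wrap2=174.27_deg

open belt: β = asin((r2−r1)/C) = asin(-3/60) = -2.8660°
wrap1 = π − 2β = 185.7320°
wrap2 = π + 2β = 174.2680°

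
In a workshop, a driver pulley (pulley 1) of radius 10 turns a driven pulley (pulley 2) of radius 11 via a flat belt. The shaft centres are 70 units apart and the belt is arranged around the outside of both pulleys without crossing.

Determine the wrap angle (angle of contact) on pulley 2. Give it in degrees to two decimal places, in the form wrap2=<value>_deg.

open belt: β = asin((r2−r1)/C) = asin(1/70) = 0.8185°
wrap1 = π − 2β = 178.3629°
wrap2 = π + 2β = 181.6371°

wrap2=181.64_deg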